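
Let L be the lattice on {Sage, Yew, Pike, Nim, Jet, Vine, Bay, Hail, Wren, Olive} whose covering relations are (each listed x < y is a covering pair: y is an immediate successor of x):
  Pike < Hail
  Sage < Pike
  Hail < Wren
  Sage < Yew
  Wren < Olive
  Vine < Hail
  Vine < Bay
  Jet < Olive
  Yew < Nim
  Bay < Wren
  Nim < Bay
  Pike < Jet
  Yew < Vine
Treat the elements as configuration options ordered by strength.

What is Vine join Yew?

Vine

Common upper bounds of {Vine, Yew}: Bay, Hail, Olive, Vine, Wren.
The least among these is Vine.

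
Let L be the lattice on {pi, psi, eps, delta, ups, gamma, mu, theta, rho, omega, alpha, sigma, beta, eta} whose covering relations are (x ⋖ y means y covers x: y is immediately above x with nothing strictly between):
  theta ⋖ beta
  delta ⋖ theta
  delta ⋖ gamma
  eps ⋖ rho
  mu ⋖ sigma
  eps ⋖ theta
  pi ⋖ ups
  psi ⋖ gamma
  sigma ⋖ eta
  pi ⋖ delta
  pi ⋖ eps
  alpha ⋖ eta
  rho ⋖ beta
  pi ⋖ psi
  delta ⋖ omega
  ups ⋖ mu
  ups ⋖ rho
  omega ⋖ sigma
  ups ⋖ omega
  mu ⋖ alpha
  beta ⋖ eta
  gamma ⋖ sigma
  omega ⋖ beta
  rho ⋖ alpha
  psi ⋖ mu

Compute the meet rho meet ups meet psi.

pi

Common lower bounds of {rho, ups, psi}: pi.
The greatest among these is pi.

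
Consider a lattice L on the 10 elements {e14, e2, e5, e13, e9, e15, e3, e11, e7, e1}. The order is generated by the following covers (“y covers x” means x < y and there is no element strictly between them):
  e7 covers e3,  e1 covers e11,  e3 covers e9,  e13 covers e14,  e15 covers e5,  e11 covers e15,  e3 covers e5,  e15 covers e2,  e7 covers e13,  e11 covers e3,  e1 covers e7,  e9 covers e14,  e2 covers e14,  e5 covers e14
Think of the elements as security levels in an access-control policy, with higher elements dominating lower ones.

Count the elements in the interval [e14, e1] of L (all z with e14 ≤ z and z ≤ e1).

10

The interval [e14, e1] = {e1, e11, e13, e14, e15, e2, e3, e5, e7, e9}, which has 10 elements.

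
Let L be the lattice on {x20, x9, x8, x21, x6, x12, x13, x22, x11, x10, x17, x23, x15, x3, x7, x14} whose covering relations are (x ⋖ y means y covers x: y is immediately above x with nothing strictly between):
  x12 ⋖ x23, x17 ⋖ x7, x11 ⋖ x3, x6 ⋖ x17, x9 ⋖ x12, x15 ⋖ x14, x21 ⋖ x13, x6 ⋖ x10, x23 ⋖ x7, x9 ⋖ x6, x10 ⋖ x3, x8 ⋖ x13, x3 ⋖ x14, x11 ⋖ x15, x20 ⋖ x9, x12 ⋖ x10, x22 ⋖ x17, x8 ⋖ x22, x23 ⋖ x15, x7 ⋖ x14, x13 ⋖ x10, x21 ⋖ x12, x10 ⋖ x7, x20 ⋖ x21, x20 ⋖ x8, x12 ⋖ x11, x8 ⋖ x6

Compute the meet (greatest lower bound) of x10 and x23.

x12

Common lower bounds of {x10, x23}: x12, x20, x21, x9.
The greatest among these is x12.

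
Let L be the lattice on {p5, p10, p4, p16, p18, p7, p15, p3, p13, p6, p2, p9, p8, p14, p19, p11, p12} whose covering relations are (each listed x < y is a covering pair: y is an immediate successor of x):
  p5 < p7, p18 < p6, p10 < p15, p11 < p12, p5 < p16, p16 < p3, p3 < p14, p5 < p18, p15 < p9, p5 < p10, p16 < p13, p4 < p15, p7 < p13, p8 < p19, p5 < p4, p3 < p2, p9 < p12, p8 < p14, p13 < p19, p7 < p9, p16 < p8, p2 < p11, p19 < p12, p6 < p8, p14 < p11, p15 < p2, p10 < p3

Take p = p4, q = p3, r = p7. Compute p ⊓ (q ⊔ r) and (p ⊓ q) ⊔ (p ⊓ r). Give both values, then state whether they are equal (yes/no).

q ⊔ r = p12, so p ⊓ (q ⊔ r) = p4 ⊓ p12 = p4.
p ⊓ q = p5 and p ⊓ r = p5, so (p ⊓ q) ⊔ (p ⊓ r) = p5 ⊔ p5 = p5.
Equal: no.

p4; p5; no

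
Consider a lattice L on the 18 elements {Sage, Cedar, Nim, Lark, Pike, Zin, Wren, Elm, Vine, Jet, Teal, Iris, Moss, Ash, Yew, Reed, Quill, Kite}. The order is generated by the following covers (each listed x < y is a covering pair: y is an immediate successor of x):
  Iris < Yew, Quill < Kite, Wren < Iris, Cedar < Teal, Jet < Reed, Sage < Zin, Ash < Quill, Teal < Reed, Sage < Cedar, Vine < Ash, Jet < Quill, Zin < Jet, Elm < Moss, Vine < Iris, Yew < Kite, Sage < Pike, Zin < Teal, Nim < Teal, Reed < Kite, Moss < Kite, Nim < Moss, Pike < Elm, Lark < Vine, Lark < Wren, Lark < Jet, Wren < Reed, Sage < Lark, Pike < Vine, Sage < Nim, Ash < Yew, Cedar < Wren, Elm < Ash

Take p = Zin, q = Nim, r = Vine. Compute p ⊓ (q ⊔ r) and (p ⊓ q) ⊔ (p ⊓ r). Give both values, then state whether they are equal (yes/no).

Zin; Sage; no

q ⊔ r = Kite, so p ⊓ (q ⊔ r) = Zin ⊓ Kite = Zin.
p ⊓ q = Sage and p ⊓ r = Sage, so (p ⊓ q) ⊔ (p ⊓ r) = Sage ⊔ Sage = Sage.
Equal: no.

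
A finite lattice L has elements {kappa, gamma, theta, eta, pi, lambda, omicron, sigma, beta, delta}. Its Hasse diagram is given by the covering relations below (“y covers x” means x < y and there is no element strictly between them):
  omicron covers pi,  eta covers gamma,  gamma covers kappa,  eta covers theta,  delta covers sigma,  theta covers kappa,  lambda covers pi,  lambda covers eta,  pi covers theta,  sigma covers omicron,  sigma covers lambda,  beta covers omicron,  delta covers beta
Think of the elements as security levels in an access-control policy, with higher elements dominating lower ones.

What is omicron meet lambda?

Common lower bounds of {omicron, lambda}: kappa, pi, theta.
The greatest among these is pi.

pi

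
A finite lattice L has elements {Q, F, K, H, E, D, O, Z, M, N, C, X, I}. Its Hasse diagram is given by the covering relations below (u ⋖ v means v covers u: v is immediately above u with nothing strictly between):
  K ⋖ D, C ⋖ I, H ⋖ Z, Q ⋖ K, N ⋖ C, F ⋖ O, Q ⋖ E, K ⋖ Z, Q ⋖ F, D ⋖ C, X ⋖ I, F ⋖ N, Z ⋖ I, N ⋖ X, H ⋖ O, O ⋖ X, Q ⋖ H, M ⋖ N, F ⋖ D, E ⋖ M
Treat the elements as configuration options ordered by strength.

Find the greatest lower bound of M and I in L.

Common lower bounds of {M, I}: E, M, Q.
The greatest among these is M.

M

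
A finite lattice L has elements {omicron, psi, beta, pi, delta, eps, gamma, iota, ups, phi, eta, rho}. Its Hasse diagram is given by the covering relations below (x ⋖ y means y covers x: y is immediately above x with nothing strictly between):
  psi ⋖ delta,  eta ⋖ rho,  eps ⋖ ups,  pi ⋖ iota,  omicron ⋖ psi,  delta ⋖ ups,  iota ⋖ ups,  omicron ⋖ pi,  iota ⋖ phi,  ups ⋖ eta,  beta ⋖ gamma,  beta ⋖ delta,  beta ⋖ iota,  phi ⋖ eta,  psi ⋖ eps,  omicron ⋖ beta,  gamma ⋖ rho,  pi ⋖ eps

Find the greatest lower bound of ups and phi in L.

iota

Common lower bounds of {ups, phi}: beta, iota, omicron, pi.
The greatest among these is iota.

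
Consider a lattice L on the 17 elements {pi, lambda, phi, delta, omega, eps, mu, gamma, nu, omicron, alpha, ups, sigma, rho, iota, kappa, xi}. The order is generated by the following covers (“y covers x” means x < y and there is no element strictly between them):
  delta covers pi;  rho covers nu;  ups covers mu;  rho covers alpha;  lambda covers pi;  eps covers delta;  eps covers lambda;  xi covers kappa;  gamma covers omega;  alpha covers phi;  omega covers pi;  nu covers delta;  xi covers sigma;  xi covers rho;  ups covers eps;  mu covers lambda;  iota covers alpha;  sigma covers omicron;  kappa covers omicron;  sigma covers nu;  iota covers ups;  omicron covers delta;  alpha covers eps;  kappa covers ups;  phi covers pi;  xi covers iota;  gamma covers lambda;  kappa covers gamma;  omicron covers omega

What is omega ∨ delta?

omicron

Common upper bounds of {omega, delta}: kappa, omicron, sigma, xi.
The least among these is omicron.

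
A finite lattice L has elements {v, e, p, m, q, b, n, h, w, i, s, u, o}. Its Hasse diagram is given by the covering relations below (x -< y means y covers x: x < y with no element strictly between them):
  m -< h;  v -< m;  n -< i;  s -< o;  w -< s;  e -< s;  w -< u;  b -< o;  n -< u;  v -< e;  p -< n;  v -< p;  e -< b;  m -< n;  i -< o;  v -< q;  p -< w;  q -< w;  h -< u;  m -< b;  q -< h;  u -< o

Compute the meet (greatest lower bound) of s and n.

p

Common lower bounds of {s, n}: p, v.
The greatest among these is p.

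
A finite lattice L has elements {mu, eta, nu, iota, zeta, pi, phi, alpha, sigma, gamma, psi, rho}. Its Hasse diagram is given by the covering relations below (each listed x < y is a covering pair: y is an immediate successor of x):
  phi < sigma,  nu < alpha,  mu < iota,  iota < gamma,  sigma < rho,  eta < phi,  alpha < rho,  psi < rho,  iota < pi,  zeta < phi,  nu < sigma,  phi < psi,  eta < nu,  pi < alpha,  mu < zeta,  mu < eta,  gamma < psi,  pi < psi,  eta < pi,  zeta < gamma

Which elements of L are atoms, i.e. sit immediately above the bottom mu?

eta, iota, zeta

The atoms are exactly the elements that cover mu: eta, iota, zeta.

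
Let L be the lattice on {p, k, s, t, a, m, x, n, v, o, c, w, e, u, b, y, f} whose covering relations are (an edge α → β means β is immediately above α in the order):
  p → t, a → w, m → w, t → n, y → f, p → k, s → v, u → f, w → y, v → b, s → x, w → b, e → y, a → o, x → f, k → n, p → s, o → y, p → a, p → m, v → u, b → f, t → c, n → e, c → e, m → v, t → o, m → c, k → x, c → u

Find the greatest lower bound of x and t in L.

p

Common lower bounds of {x, t}: p.
The greatest among these is p.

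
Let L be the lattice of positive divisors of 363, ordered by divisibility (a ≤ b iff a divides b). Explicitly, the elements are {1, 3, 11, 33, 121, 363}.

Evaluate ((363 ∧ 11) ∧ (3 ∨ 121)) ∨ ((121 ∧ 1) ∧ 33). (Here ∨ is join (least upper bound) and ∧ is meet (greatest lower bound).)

363 ∧ 11 = 11
3 ∨ 121 = 363
11 ∧ 363 = 11
121 ∧ 1 = 1
1 ∧ 33 = 1
11 ∨ 1 = 11

11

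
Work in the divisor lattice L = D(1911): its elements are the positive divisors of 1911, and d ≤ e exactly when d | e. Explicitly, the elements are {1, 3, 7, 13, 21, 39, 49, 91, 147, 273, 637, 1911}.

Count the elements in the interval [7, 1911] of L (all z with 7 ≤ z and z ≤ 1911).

The interval [7, 1911] = {147, 1911, 21, 273, 49, 637, 7, 91}, which has 8 elements.

8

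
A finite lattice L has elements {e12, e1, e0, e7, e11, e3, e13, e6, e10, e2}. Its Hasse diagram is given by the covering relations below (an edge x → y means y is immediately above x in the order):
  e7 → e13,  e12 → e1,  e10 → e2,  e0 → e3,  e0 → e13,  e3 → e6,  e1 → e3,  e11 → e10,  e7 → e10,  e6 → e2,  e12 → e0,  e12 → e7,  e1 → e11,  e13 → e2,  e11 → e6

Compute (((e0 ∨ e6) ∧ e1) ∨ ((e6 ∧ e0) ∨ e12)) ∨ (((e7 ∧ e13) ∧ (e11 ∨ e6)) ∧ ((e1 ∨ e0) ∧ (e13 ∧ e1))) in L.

e3

e0 ∨ e6 = e6
e6 ∧ e1 = e1
e6 ∧ e0 = e0
e0 ∨ e12 = e0
e1 ∨ e0 = e3
e7 ∧ e13 = e7
e11 ∨ e6 = e6
e7 ∧ e6 = e12
e1 ∨ e0 = e3
e13 ∧ e1 = e12
e3 ∧ e12 = e12
e12 ∧ e12 = e12
e3 ∨ e12 = e3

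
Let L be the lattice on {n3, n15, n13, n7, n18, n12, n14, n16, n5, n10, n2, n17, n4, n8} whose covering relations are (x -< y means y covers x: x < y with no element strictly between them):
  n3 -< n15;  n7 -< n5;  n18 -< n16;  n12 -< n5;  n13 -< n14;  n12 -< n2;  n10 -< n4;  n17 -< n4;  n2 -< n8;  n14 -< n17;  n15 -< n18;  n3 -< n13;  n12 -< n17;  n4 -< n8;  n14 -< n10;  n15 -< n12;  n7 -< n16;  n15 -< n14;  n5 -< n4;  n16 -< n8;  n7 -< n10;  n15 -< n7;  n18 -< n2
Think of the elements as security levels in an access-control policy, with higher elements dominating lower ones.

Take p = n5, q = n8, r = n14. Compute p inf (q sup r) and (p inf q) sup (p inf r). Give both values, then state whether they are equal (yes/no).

q sup r = n8, so p inf (q sup r) = n5 inf n8 = n5.
p inf q = n5 and p inf r = n15, so (p inf q) sup (p inf r) = n5 sup n15 = n5.
Equal: yes.

n5; n5; yes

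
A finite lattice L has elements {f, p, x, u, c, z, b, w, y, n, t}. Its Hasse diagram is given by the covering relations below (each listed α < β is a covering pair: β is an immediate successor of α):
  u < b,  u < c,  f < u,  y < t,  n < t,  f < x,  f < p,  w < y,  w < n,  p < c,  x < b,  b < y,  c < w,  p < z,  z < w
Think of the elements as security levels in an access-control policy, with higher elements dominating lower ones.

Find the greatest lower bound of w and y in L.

Common lower bounds of {w, y}: c, f, p, u, w, z.
The greatest among these is w.

w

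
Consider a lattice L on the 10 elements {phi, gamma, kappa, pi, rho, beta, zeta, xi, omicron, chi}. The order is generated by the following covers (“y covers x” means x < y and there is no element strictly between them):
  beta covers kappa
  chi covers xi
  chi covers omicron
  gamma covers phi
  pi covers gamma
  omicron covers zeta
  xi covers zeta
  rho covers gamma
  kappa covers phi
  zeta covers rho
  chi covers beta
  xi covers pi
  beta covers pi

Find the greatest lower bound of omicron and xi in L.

Common lower bounds of {omicron, xi}: gamma, phi, rho, zeta.
The greatest among these is zeta.

zeta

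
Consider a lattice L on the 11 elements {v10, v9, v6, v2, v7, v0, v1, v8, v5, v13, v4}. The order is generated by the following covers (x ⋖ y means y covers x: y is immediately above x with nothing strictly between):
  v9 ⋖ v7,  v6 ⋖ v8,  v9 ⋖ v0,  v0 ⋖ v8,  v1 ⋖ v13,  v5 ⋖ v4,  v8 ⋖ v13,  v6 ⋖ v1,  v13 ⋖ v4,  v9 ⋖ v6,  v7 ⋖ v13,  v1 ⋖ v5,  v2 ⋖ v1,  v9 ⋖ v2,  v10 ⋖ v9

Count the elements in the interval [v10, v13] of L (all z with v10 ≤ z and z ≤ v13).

9

The interval [v10, v13] = {v0, v1, v10, v13, v2, v6, v7, v8, v9}, which has 9 elements.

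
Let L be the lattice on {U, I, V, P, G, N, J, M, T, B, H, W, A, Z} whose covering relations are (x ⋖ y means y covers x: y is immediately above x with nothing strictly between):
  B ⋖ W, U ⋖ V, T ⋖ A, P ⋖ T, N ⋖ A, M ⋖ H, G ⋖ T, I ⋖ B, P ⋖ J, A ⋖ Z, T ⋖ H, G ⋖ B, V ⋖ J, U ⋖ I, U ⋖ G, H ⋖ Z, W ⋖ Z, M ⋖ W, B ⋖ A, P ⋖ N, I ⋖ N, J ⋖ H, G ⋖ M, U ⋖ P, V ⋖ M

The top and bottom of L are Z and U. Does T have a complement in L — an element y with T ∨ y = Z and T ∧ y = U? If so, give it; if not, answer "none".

none

For every candidate y, either T ∨ y ≠ Z or T ∧ y ≠ U; no complement exists.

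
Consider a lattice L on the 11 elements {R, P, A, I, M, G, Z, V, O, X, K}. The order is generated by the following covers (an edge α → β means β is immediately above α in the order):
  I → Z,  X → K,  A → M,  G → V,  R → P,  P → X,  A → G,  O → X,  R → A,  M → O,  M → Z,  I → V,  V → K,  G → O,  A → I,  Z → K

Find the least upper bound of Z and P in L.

K

Common upper bounds of {Z, P}: K.
The least among these is K.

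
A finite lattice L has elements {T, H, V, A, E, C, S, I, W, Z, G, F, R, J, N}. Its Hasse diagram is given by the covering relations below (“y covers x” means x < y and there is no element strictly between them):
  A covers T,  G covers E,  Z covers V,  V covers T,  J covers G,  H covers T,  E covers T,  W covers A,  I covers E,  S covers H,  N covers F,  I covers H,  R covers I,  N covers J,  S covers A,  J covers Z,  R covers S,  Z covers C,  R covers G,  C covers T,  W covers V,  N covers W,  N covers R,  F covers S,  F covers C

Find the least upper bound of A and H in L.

S

Common upper bounds of {A, H}: F, N, R, S.
The least among these is S.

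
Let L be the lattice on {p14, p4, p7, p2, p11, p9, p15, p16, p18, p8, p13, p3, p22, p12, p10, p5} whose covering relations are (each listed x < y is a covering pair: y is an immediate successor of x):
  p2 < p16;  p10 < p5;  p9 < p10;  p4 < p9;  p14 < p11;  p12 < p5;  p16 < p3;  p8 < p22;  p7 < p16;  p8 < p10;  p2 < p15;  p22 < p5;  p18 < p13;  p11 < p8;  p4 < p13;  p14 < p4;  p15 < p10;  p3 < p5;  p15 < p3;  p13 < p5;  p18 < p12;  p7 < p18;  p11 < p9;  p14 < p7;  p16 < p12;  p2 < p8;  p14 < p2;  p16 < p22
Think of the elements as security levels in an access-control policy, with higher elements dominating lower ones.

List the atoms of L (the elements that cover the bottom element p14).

The atoms are exactly the elements that cover p14: p11, p2, p4, p7.

p11, p2, p4, p7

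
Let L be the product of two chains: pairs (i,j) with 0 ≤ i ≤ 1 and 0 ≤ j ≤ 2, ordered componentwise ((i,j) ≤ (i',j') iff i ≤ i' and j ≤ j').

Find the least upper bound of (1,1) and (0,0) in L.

In a product of chains, the join is componentwise max, giving (1,1).

(1,1)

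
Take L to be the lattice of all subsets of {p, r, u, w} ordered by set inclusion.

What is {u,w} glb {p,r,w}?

{w}

Under ⊆, meet is intersection: {u,w} ∩ {p,r,w} = {w}.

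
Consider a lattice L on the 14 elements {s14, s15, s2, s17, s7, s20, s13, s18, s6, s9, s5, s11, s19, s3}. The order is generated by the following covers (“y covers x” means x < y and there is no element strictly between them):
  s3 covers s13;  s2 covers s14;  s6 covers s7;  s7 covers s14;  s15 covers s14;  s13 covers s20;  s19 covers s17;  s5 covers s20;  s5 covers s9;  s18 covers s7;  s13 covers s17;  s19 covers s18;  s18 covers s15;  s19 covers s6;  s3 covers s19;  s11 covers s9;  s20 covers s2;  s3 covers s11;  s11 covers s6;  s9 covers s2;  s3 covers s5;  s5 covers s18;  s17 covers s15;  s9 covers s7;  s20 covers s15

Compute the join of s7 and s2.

Common upper bounds of {s7, s2}: s11, s3, s5, s9.
The least among these is s9.

s9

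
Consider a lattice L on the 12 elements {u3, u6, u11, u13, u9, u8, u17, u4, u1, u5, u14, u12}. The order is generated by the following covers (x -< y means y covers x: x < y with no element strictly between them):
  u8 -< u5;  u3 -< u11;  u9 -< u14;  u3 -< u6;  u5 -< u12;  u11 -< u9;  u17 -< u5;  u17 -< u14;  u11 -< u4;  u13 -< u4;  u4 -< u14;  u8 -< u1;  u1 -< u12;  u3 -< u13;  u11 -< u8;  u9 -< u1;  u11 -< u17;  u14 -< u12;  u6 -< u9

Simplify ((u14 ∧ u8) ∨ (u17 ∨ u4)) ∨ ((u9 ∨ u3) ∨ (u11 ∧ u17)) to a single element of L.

u14

u14 ∧ u8 = u11
u17 ∨ u4 = u14
u11 ∨ u14 = u14
u9 ∨ u3 = u9
u11 ∧ u17 = u11
u9 ∨ u11 = u9
u14 ∨ u9 = u14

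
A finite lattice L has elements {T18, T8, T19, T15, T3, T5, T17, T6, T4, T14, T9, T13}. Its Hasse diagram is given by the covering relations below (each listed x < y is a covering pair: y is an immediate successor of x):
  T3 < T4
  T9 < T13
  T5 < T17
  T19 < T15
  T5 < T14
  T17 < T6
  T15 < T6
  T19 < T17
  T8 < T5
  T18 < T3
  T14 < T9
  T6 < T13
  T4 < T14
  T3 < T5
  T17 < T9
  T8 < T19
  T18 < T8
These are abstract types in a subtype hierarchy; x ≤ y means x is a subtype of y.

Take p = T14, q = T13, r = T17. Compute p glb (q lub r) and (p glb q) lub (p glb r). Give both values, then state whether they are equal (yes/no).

q lub r = T13, so p glb (q lub r) = T14 glb T13 = T14.
p glb q = T14 and p glb r = T5, so (p glb q) lub (p glb r) = T14 lub T5 = T14.
Equal: yes.

T14; T14; yes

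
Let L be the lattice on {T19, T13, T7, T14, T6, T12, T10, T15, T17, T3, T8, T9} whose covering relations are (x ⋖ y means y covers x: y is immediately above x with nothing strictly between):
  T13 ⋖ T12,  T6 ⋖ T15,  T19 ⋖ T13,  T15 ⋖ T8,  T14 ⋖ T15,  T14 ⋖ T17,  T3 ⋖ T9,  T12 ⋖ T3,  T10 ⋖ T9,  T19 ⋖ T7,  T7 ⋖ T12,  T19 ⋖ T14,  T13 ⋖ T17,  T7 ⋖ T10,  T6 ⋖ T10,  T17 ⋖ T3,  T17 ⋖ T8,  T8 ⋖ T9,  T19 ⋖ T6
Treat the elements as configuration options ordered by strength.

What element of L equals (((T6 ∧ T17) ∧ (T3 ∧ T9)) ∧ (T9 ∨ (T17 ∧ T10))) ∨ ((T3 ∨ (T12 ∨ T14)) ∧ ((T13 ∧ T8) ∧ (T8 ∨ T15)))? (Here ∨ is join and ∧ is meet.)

T6 ∧ T17 = T19
T3 ∧ T9 = T3
T19 ∧ T3 = T19
T17 ∧ T10 = T19
T9 ∨ T19 = T9
T19 ∧ T9 = T19
T12 ∨ T14 = T3
T3 ∨ T3 = T3
T13 ∧ T8 = T13
T8 ∨ T15 = T8
T13 ∧ T8 = T13
T3 ∧ T13 = T13
T19 ∨ T13 = T13

T13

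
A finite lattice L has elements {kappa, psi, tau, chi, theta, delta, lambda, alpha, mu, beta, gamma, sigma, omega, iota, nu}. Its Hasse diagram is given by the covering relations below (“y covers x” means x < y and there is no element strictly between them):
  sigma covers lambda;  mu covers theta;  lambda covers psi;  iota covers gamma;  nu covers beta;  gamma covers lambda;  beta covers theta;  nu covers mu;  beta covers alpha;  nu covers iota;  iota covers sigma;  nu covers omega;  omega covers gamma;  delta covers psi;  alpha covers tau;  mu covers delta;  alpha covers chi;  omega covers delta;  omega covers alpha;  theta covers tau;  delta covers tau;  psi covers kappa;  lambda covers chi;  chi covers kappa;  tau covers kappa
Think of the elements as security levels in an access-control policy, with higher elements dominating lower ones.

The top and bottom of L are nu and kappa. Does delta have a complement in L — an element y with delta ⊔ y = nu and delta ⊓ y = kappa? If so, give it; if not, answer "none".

none

For every candidate y, either delta ∨ y ≠ nu or delta ∧ y ≠ kappa; no complement exists.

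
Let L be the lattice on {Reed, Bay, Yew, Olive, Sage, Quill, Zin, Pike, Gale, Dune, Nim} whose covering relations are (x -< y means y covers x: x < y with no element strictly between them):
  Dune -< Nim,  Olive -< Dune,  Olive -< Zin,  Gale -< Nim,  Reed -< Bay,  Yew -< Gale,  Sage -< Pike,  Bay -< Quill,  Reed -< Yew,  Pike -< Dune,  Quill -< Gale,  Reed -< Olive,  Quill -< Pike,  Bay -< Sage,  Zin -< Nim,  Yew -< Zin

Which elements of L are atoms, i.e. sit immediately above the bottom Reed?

The atoms are exactly the elements that cover Reed: Bay, Olive, Yew.

Bay, Olive, Yew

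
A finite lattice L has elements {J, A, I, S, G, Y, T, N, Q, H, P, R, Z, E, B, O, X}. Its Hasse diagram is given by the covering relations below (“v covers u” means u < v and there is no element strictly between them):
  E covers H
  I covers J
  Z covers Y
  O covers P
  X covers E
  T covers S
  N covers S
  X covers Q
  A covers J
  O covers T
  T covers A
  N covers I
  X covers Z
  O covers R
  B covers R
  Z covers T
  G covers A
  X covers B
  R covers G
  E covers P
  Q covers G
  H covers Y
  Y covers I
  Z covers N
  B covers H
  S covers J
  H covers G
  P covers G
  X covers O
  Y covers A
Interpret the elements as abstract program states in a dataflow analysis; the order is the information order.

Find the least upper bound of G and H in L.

H

Common upper bounds of {G, H}: B, E, H, X.
The least among these is H.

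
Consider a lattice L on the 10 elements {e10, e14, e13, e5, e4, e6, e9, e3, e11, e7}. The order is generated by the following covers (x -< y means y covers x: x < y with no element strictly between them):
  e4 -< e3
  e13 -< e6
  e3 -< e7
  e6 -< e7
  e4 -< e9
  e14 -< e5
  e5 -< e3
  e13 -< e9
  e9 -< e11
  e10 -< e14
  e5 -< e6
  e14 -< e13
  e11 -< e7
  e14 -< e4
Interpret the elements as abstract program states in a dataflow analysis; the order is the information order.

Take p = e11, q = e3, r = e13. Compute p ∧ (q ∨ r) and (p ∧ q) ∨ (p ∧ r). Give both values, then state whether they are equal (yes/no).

e11; e9; no

q ∨ r = e7, so p ∧ (q ∨ r) = e11 ∧ e7 = e11.
p ∧ q = e4 and p ∧ r = e13, so (p ∧ q) ∨ (p ∧ r) = e4 ∨ e13 = e9.
Equal: no.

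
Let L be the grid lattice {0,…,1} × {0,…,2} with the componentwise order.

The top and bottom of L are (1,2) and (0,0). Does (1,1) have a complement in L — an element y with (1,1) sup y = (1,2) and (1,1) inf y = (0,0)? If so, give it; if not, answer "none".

For every candidate y, either (1,1) ∨ y ≠ (1,2) or (1,1) ∧ y ≠ (0,0); no complement exists.

none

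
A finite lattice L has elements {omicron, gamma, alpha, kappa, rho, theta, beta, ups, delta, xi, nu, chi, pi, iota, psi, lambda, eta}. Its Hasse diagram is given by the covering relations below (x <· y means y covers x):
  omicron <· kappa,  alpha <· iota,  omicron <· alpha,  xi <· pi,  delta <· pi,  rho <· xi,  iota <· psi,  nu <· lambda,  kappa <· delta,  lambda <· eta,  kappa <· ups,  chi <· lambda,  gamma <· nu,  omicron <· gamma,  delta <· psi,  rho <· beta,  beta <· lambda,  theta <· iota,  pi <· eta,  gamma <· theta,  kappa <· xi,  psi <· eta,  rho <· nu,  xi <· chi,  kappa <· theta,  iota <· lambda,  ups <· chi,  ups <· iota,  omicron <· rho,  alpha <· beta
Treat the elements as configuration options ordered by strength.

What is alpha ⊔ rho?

beta

Common upper bounds of {alpha, rho}: beta, eta, lambda.
The least among these is beta.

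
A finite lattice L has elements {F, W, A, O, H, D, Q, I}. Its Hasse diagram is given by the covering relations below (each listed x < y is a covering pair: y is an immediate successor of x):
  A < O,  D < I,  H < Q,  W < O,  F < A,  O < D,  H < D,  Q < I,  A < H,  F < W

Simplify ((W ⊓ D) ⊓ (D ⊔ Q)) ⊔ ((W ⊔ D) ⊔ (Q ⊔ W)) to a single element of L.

W ∧ D = W
D ∨ Q = I
W ∧ I = W
W ∨ D = D
Q ∨ W = I
D ∨ I = I
W ∨ I = I

I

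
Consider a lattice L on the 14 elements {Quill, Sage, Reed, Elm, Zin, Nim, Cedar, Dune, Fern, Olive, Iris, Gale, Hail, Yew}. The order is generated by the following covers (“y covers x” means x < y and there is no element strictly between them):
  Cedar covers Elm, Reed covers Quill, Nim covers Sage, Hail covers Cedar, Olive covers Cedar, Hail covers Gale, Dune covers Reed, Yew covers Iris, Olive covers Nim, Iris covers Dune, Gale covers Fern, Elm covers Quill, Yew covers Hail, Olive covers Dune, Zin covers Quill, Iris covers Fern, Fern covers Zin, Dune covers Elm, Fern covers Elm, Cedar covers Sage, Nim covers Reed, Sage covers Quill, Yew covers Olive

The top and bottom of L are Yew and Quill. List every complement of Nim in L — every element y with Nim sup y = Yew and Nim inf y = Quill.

Need y with Nim ∨ y = Yew and Nim ∧ y = Quill.
Checking each element gives: Fern, Gale, Zin.

Fern, Gale, Zin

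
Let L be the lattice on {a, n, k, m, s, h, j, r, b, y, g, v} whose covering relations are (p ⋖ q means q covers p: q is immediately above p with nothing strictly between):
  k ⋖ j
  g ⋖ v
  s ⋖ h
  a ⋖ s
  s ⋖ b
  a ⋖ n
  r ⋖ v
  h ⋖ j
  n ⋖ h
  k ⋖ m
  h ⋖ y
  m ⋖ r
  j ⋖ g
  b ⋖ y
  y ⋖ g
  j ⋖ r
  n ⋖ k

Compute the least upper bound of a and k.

k

Common upper bounds of {a, k}: g, j, k, m, r, v.
The least among these is k.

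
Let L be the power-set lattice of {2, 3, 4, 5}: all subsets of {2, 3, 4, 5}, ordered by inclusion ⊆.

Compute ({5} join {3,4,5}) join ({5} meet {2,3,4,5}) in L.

{5} ∨ {3,4,5} = {3,4,5}
{5} ∧ {2,3,4,5} = {5}
{3,4,5} ∨ {5} = {3,4,5}

{3,4,5}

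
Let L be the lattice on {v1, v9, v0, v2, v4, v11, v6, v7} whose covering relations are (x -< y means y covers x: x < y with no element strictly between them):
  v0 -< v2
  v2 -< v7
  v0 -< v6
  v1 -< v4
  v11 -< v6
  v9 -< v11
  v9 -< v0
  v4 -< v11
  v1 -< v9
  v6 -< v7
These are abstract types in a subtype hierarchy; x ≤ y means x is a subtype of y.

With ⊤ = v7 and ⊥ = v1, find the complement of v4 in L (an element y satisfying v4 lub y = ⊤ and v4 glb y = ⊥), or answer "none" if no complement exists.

v2

Need y with v4 ∨ y = v7 and v4 ∧ y = v1.
Checking each element gives: v2.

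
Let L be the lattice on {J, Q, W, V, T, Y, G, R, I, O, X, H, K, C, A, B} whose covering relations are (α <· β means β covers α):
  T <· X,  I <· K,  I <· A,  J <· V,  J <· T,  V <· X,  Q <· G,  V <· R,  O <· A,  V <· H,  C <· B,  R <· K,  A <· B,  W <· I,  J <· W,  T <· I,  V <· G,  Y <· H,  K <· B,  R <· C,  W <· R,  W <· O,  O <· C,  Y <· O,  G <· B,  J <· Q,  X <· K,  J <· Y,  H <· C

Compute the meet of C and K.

R

Common lower bounds of {C, K}: J, R, V, W.
The greatest among these is R.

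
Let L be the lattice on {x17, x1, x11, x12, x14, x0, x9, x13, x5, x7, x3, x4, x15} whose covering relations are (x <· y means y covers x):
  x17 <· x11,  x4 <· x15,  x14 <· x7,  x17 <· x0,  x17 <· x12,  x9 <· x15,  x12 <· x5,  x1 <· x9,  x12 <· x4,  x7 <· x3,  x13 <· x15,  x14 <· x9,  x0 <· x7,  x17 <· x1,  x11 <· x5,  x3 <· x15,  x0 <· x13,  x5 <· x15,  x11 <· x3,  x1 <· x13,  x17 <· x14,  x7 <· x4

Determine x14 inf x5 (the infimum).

Common lower bounds of {x14, x5}: x17.
The greatest among these is x17.

x17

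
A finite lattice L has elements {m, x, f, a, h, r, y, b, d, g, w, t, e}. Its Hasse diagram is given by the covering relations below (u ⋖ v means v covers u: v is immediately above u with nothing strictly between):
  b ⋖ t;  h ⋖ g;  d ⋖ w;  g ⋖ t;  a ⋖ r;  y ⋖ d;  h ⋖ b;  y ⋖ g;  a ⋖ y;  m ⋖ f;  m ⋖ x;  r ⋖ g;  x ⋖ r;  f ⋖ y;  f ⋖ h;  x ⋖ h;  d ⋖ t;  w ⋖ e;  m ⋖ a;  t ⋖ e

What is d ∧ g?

Common lower bounds of {d, g}: a, f, m, y.
The greatest among these is y.

y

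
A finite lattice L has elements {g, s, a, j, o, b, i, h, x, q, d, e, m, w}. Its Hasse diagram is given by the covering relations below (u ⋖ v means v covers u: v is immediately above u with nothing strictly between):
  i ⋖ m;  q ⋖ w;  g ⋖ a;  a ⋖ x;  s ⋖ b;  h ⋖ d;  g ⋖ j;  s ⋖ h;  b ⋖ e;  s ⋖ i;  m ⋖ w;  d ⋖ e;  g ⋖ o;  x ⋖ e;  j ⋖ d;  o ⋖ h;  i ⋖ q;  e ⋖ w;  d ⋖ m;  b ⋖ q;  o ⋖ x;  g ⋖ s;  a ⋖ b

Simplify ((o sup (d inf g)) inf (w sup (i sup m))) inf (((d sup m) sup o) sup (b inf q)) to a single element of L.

o

d ∧ g = g
o ∨ g = o
i ∨ m = m
w ∨ m = w
o ∧ w = o
d ∨ m = m
m ∨ o = m
b ∧ q = b
m ∨ b = w
o ∧ w = o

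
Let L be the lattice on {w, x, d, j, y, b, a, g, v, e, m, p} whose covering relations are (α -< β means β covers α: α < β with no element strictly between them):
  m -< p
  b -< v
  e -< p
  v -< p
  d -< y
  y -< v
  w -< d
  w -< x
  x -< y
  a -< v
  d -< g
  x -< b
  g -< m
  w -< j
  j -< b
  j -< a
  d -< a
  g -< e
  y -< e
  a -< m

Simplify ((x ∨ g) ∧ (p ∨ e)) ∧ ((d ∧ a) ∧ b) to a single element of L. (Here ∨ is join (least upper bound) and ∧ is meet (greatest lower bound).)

x ∨ g = e
p ∨ e = p
e ∧ p = e
d ∧ a = d
d ∧ b = w
e ∧ w = w

w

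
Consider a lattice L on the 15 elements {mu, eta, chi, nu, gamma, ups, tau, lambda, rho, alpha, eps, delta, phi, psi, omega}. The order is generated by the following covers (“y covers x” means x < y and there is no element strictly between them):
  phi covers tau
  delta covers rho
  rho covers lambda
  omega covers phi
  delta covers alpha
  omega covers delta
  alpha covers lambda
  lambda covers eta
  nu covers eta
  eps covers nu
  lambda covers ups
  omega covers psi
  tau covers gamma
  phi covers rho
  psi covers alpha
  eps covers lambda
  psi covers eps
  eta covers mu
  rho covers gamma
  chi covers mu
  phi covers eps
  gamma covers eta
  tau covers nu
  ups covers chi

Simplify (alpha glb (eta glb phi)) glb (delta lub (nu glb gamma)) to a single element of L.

eta

eta ∧ phi = eta
alpha ∧ eta = eta
nu ∧ gamma = eta
delta ∨ eta = delta
eta ∧ delta = eta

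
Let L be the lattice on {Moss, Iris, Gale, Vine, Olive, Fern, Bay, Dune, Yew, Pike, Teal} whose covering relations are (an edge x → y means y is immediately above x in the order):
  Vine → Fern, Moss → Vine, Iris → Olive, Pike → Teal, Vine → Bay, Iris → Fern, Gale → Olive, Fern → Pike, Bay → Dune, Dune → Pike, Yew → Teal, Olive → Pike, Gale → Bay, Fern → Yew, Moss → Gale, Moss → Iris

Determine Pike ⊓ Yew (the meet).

Common lower bounds of {Pike, Yew}: Fern, Iris, Moss, Vine.
The greatest among these is Fern.

Fern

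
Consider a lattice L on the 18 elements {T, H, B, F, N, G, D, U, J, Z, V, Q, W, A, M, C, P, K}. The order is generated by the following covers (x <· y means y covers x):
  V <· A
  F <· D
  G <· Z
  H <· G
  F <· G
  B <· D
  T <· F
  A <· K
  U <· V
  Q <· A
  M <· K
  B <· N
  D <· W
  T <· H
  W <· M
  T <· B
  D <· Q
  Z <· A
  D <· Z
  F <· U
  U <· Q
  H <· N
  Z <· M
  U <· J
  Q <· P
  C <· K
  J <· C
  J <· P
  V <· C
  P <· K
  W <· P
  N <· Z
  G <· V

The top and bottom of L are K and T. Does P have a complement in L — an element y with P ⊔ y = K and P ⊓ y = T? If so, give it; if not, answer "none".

H

Need y with P ∨ y = K and P ∧ y = T.
Checking each element gives: H.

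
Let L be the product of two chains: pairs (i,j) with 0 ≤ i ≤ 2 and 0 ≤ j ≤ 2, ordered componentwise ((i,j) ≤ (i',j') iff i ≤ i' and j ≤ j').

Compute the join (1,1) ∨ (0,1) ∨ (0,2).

In a product of chains, the join is componentwise max, giving (1,2).

(1,2)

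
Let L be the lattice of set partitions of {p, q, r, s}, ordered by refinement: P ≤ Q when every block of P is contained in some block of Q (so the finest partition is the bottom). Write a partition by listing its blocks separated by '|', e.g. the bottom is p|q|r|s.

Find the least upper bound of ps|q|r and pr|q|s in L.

The join of ps|q|r and pr|q|s merges any blocks that overlap across the partitions, giving prs|q.

prs|q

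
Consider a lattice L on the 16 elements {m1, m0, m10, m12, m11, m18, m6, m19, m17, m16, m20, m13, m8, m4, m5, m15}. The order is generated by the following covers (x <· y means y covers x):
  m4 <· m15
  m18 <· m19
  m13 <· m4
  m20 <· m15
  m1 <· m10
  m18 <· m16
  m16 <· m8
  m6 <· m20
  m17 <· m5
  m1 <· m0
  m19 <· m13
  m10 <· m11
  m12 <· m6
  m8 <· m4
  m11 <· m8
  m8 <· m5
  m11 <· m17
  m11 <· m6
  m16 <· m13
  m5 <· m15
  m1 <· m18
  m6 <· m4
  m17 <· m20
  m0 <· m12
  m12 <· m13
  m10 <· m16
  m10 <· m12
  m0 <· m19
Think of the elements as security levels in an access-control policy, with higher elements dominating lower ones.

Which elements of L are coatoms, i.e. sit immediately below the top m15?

m20, m4, m5

The coatoms are exactly the elements covered by m15: m20, m4, m5.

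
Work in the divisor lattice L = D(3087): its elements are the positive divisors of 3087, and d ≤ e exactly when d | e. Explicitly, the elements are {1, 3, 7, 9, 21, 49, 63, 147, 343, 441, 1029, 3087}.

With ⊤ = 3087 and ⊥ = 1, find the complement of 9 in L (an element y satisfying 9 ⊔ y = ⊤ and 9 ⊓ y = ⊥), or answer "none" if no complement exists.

343

Need y with 9 ∨ y = 3087 and 9 ∧ y = 1.
Checking each element gives: 343.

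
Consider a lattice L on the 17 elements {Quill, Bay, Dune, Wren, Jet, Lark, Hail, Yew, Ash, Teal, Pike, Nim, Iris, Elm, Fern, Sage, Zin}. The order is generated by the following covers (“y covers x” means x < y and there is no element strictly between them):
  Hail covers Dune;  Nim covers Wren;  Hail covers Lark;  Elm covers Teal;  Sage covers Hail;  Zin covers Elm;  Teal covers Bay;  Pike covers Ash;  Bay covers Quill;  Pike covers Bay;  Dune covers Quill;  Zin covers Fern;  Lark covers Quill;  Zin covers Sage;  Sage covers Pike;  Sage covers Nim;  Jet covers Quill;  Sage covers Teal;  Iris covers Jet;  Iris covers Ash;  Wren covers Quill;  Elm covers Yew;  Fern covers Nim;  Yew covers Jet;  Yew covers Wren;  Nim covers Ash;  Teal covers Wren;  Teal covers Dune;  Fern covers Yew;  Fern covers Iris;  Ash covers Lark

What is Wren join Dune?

Teal

Common upper bounds of {Wren, Dune}: Elm, Sage, Teal, Zin.
The least among these is Teal.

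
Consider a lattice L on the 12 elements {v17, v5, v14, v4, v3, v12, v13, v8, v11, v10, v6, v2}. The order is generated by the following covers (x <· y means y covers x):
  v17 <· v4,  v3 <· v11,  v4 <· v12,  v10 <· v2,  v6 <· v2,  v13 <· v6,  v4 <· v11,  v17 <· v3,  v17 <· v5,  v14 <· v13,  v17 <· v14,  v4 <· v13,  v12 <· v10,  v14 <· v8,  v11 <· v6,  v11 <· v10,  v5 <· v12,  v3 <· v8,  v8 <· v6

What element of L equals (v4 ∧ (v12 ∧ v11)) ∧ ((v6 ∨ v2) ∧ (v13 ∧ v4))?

v4

v12 ∧ v11 = v4
v4 ∧ v4 = v4
v6 ∨ v2 = v2
v13 ∧ v4 = v4
v2 ∧ v4 = v4
v4 ∧ v4 = v4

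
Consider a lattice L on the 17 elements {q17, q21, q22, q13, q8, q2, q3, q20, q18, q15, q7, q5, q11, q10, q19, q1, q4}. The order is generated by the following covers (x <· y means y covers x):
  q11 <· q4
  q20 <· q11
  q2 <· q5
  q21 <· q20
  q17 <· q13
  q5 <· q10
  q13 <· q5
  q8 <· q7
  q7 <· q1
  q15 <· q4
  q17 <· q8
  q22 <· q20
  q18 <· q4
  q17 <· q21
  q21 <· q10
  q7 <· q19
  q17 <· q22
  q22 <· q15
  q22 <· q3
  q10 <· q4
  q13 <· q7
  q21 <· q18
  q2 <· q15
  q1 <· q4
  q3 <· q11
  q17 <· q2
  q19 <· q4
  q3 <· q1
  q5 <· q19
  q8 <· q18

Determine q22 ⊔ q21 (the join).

Common upper bounds of {q22, q21}: q11, q20, q4.
The least among these is q20.

q20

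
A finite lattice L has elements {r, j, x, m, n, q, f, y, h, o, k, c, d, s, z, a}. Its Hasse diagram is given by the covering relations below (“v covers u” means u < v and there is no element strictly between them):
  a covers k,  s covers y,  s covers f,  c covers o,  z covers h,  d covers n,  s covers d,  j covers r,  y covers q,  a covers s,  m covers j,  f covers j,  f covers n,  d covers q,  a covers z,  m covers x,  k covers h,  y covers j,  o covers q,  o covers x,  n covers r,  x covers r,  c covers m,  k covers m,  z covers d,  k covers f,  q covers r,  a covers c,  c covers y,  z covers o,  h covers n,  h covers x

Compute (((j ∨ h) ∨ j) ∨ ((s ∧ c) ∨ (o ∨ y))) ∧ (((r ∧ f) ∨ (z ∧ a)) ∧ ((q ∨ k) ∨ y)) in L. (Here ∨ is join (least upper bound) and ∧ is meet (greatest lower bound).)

z

j ∨ h = k
k ∨ j = k
s ∧ c = y
o ∨ y = c
y ∨ c = c
k ∨ c = a
r ∧ f = r
z ∧ a = z
r ∨ z = z
q ∨ k = a
a ∨ y = a
z ∧ a = z
a ∧ z = z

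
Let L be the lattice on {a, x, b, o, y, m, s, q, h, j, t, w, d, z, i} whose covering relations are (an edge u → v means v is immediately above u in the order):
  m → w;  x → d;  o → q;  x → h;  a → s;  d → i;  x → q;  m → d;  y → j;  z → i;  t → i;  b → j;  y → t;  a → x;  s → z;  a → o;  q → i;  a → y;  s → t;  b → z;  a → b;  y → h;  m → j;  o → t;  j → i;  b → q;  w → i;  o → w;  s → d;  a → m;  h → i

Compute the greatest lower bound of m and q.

Common lower bounds of {m, q}: a.
The greatest among these is a.

a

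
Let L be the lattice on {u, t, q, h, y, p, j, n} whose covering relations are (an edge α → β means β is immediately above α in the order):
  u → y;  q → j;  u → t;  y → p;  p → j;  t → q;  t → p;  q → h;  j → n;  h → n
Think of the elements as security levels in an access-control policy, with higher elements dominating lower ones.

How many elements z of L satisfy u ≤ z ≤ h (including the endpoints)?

The interval [u, h] = {h, q, t, u}, which has 4 elements.

4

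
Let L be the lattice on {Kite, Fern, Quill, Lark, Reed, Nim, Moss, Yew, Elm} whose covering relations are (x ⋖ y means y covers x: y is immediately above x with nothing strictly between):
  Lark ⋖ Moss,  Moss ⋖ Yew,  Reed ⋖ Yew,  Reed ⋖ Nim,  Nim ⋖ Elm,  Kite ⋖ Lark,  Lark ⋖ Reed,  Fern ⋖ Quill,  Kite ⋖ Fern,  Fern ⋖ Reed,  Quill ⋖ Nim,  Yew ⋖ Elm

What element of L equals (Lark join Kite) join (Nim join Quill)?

Nim

Lark ∨ Kite = Lark
Nim ∨ Quill = Nim
Lark ∨ Nim = Nim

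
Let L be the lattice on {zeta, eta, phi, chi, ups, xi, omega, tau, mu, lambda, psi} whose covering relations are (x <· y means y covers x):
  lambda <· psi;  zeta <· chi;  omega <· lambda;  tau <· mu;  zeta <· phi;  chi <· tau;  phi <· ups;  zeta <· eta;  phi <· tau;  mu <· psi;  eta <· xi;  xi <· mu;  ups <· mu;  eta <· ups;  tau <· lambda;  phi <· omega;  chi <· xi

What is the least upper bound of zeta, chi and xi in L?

xi

Common upper bounds of {zeta, chi, xi}: mu, psi, xi.
The least among these is xi.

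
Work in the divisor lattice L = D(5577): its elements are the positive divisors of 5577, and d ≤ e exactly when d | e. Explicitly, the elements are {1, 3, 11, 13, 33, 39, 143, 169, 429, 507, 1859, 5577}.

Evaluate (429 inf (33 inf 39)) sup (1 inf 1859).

33 ∧ 39 = 3
429 ∧ 3 = 3
1 ∧ 1859 = 1
3 ∨ 1 = 3

3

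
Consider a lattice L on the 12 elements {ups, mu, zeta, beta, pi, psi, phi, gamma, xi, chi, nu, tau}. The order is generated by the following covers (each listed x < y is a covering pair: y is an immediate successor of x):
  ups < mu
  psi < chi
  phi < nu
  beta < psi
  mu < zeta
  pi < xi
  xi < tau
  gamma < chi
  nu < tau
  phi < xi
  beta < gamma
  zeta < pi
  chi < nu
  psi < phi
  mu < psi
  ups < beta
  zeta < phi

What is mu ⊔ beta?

psi

Common upper bounds of {mu, beta}: chi, nu, phi, psi, tau, xi.
The least among these is psi.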